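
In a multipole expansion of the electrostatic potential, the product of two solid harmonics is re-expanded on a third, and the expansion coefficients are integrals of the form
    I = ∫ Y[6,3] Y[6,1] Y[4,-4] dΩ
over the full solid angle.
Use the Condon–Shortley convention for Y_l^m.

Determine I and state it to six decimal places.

Rules hold: Σm=0, L=16 even, 0≤4≤12.
N = 13·13·9 = 1521
Δ = 8!·4!·4!/17! = 1/15315300
Racah Σ t=2..6: t=2:+1/829440 t=3:−1/25920 t=4:+1/9216 t=5:−1/25920 t=6:+1/829440 = 7/207360
⇒ 3j(6 6 4; 0 0 0)² = 28/2431, sgn +1
Racah Σ t=3..3: t=3:−1/414720 = -1/414720
⇒ 3j(6 6 4; 3 1 -4)² = 49/2431, sgn -1
4πI² = N·(3j₀)²·(3jₘ)² = 12348/34969
I = -1·√(0.353113/4π) = -0.16763001

-0.167630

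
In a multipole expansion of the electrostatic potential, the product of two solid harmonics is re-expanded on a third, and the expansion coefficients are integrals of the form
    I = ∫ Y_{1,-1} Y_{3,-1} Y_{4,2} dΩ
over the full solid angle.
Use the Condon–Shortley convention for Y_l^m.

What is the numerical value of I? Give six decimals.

0.238414

Rules hold: Σm=0, L=8 even, 2≤4≤4.
N = 3·7·9 = 189
Δ = 0!·2!·6!/9! = 1/252
Racah Σ t=0..0: t=0:+1/36 = 1/36
⇒ 3j(1 3 4; 0 0 0)² = 4/63, sgn +1
Racah Σ t=0..0: t=0:+1/96 = 1/96
⇒ 3j(1 3 4; -1 -1 2)² = 5/84, sgn +1
4πI² = N·(3j₀)²·(3jₘ)² = 5/7
I = +1·√(0.714286/4π) = 0.23841361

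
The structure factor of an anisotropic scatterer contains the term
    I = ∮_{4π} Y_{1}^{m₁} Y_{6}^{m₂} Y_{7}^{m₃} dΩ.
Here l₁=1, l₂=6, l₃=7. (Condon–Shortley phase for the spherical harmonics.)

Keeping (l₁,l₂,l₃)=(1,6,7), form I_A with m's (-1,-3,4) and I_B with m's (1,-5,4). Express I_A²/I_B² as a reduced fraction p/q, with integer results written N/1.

55/3

l's match ⇒ only the (l;m) 3-j factors differ between A and B.
A: triangle coeff Δ(1,6,7) = 1/1365; Σ_t [0,0]: t=0:+1/4354560 = 1/4354560; (3j)²=11/273 [(1 6 7; -1 -3 4)], sign=-1
B: triangle coeff Δ(1,6,7) = 1/1365; Σ_t [0,0]: t=0:+1/79833600 = 1/79833600; (3j)²=1/455 [(1 6 7; 1 -5 4)], sign=-1
I_A²/I_B² = (11/273)/(1/455) = 55/3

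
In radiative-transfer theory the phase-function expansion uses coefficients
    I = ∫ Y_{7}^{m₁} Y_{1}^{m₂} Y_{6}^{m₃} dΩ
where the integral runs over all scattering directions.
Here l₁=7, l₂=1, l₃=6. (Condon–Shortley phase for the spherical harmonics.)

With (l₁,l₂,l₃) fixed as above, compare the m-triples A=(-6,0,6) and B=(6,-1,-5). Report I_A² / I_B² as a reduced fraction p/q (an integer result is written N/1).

Same 7,1,6: normalisation and zero-m 3j drop out of the ratio.
A: Δ: 2! 12! 0! / 15! → 1/1365; sum: t=1:−1/479001600 = -1/479001600; 3j²(7 1 6; -6 0 6) = Δ·Π!·Σ² = 1/105  (sign -1)
B: Δ: 2! 12! 0! / 15! → 1/1365; sum: t=0:+1/79833600 = 1/79833600; 3j²(7 1 6; 6 -1 -5) = Δ·Π!·Σ² = 2/35  (sign -1)
I_A²/I_B² = (1/105)/(2/35) = 1/6

1/6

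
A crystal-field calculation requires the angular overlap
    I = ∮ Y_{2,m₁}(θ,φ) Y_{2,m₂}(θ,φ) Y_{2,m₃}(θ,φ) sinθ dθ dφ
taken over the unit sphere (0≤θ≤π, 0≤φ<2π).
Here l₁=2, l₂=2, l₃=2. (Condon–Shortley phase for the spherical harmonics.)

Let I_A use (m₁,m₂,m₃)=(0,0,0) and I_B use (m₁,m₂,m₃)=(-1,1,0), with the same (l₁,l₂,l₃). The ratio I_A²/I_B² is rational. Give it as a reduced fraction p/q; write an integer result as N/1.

l's match ⇒ only the (l;m) 3-j factors differ between A and B.
A: triangle coeff Δ(2,2,2) = 1/630; Σ_t [0,2]: t=0:+1/8 t=1:−1/1 t=2:+1/8 = -3/4; (3j)²=2/35 [(2 2 2; 0 0 0)], sign=-1
B: triangle coeff Δ(2,2,2) = 1/630; Σ_t [1,2]: t=1:−1/4 t=2:+1/2 = 1/4; (3j)²=1/70 [(2 2 2; -1 1 0)], sign=+1
I_A²/I_B² = (2/35)/(1/70) = 4/1

4/1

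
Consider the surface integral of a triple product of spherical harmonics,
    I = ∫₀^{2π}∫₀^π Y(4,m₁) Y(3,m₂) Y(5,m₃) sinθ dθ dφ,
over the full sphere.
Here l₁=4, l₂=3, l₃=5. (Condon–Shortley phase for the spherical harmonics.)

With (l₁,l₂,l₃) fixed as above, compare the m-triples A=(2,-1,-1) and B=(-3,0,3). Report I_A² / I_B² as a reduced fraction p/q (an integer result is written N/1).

Shared (l₁,l₂,l₃)=(4,3,5): N and (l;000)² cancel in I_A²/I_B².
A: Δ = 2!·6!·4!/13! = 1/180180; Racah Σ t=0..2: t=0:+1/384 t=1:−1/720 t=2:+1/34560 = 43/34560; ⇒ 3j(4 3 5; 2 -1 -1)² = 1849/180180, sgn +1
B: Δ = 2!·6!·4!/13! = 1/180180; Racah Σ t=1..2: t=1:−1/2880 t=2:+1/1440 = 1/2880; ⇒ 3j(4 3 5; -3 0 3)² = 7/715, sgn +1
I_A²/I_B² = (1849/180180)/(7/715) = 1849/1764

1849/1764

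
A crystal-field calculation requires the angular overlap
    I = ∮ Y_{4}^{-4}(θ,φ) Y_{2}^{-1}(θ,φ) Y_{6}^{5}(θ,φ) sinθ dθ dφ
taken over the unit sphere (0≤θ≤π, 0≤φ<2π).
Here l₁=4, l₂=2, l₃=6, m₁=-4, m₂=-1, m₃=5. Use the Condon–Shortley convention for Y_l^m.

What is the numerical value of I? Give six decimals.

m-sum 0 ✓  L=12 even ✓  2≤6≤6 ✓
Π(2lᵢ+1) = 9×5×13 = 585
triangle coeff Δ(4,2,6) = 1/6435
Σ_t [0,0]: t=0:+1/2304 = 1/2304
(3j)²=5/143 [(4 2 6; 0 0 0)], sign=+1
Σ_t [0,0]: t=0:+1/241920 = 1/241920
(3j)²=1/39 [(4 2 6; -4 -1 5)], sign=-1
⇒ 4πI² = 75/143
I = (-1)√(75/143/(4π)) = -0.20429497

-0.204295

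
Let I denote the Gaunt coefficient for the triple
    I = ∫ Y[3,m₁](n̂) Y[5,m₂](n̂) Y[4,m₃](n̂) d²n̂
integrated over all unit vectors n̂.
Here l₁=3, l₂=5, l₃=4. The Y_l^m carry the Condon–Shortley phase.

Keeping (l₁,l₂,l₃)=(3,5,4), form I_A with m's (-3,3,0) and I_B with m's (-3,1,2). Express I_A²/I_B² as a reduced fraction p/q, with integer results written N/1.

28/15

l's match ⇒ only the (l;m) 3-j factors differ between A and B.
A: triangle coeff Δ(3,5,4) = 1/180180; Σ_t [4,4]: t=4:+1/2304 = 1/2304; (3j)²=5/143 [(3 5 4; -3 3 0)], sign=+1
B: triangle coeff Δ(3,5,4) = 1/180180; Σ_t [4,4]: t=4:+1/2304 = 1/2304; (3j)²=75/4004 [(3 5 4; -3 1 2)], sign=+1
I_A²/I_B² = (5/143)/(75/4004) = 28/15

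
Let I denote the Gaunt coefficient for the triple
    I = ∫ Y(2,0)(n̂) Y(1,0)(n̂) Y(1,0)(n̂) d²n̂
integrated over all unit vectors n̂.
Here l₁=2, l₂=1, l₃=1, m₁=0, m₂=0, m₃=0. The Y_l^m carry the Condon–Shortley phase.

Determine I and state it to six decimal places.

Rules hold: Σm=0, L=4 even, 1≤1≤3.
N = 5·3·3 = 45
Δ = 2!·2!·0!/5! = 1/30
Racah Σ t=1..1: t=1:−1/1 = -1/1
⇒ 3j(2 1 1; 0 0 0)² = 2/15, sgn +1
(m-triple is (0,0,0) — same symbol as above.)
4πI² = N·(3j₀)²·(3jₘ)² = 4/5
I = +1·√(0.8/4π) = 0.25231325

0.252313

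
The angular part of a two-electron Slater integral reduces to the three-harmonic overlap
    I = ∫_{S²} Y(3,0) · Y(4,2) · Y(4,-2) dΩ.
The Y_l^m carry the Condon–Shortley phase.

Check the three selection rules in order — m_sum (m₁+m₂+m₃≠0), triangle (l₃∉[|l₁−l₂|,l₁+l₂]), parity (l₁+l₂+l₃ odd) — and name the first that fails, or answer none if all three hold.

parity

azimuthal sum: 0 + 2 − 2 = 0  ✓
1 ≤ 4 ≤ 7 (triangle on l)  ✓
L = 3 + 4 + 4 = 11 (odd)  ✗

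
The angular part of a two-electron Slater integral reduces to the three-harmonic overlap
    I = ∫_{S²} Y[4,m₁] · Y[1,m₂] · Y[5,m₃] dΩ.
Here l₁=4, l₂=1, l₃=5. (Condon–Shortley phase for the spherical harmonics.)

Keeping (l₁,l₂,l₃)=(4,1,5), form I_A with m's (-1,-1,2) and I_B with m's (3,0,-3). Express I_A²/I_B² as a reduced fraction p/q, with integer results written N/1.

21/16

l's match ⇒ only the (l;m) 3-j factors differ between A and B.
A: triangle coeff Δ(4,1,5) = 1/495; Σ_t [0,0]: t=0:+1/1440 = 1/1440; (3j)²=7/165 [(4 1 5; -1 -1 2)], sign=-1
B: triangle coeff Δ(4,1,5) = 1/495; Σ_t [0,0]: t=0:+1/5040 = 1/5040; (3j)²=16/495 [(4 1 5; 3 0 -3)], sign=+1
I_A²/I_B² = (7/165)/(16/495) = 21/16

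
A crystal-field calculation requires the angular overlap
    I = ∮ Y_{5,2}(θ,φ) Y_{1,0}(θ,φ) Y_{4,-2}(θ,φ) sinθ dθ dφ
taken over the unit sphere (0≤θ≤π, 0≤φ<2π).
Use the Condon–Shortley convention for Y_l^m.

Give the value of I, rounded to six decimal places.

0.225034

Checks pass: Σm=0; 10 even; l₃=4∈[4,6].
(2·5+1)(2·1+1)(2·4+1) = 297
Δ: 2! 8! 0! / 11! → 1/495
sum: t=1:−1/576 = -1/576
3j²(5 1 4; 0 0 0) = Δ·Π!·Σ² = 5/99  (sign -1)
sum: t=1:−1/1440 = -1/1440
3j²(5 1 4; 2 0 -2) = Δ·Π!·Σ² = 7/165  (sign -1)
combine: 4πI² = 297·5/99·7/165 = 7/11
take √, sign +1: I = 0.22503380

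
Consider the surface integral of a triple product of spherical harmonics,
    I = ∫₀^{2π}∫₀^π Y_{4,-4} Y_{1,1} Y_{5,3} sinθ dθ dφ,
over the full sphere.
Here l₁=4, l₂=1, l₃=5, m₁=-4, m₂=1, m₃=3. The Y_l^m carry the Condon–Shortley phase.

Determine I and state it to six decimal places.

Rules hold: Σm=0, L=10 even, 3≤5≤5.
N = 9·3·11 = 297
Δ = 0!·8!·2!/11! = 1/495
Racah Σ t=0..0: t=0:+1/576 = 1/576
⇒ 3j(4 1 5; 0 0 0)² = 5/99, sgn -1
Racah Σ t=0..0: t=0:+1/80640 = 1/80640
⇒ 3j(4 1 5; -4 1 3)² = 1/495, sgn +1
4πI² = N·(3j₀)²·(3jₘ)² = 1/33
I = -1·√(0.030303/4π) = -0.04910640

-0.049106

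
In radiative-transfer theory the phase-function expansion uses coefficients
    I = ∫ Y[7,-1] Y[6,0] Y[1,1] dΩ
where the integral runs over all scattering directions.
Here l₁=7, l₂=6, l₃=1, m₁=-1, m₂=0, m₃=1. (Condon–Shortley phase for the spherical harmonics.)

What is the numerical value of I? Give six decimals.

Checks pass: Σm=0; 14 even; l₃=1∈[1,13].
(2·7+1)(2·6+1)(2·1+1) = 585
Δ: 12! 2! 0! / 15! → 1/1365
sum: t=6:+1/518400 = 1/518400
3j²(7 6 1; 0 0 0) = Δ·Π!·Σ² = 7/195  (sign -1)
sum: t=6:+1/1036800 = 1/1036800
3j²(7 6 1; -1 0 1) = Δ·Π!·Σ² = 4/195  (sign +1)
combine: 4πI² = 585·7/195·4/195 = 28/65
take √, sign -1: I = -0.18514731

-0.185147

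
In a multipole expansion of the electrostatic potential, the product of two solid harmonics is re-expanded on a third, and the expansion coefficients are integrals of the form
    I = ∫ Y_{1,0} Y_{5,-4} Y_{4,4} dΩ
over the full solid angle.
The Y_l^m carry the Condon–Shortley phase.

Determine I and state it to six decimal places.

0.147319

Checks pass: Σm=0; 10 even; l₃=4∈[4,6].
(2·1+1)(2·5+1)(2·4+1) = 297
Δ: 2! 0! 8! / 11! → 1/495
sum: t=1:−1/576 = -1/576
3j²(1 5 4; 0 0 0) = Δ·Π!·Σ² = 5/99  (sign -1)
sum: t=1:−1/40320 = -1/40320
3j²(1 5 4; 0 -4 4) = Δ·Π!·Σ² = 1/55  (sign -1)
combine: 4πI² = 297·5/99·1/55 = 3/11
take √, sign +1: I = 0.14731920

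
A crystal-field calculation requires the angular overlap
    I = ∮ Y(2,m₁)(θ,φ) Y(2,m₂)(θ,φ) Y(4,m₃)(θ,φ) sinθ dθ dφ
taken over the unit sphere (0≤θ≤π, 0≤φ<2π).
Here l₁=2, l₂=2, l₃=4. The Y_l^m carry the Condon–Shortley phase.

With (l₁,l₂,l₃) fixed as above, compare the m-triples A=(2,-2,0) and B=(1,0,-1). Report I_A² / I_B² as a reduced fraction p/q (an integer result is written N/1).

Same 2,2,4: normalisation and zero-m 3j drop out of the ratio.
A: Δ: 0! 4! 4! / 9! → 1/630; sum: t=0:+1/576 = 1/576; 3j²(2 2 4; 2 -2 0) = Δ·Π!·Σ² = 1/630  (sign +1)
B: Δ: 0! 4! 4! / 9! → 1/630; sum: t=0:+1/24 = 1/24; 3j²(2 2 4; 1 0 -1) = Δ·Π!·Σ² = 1/21  (sign -1)
I_A²/I_B² = (1/630)/(1/21) = 1/30

1/30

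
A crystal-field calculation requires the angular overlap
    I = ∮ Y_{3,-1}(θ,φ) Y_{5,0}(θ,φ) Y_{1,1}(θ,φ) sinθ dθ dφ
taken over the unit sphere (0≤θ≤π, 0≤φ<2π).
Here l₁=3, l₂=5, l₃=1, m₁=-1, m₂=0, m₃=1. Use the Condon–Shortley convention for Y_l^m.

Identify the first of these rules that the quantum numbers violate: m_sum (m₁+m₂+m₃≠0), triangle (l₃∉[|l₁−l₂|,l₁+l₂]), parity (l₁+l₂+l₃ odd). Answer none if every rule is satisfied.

m₁+m₂+m₃ = -1 + 0 + 1 = 0  ✓
triangle: |3−5|=2 ≤ l₃=1 ≤ 3+5=8  ✗
parity: l₁+l₂+l₃ = 9 is odd

triangle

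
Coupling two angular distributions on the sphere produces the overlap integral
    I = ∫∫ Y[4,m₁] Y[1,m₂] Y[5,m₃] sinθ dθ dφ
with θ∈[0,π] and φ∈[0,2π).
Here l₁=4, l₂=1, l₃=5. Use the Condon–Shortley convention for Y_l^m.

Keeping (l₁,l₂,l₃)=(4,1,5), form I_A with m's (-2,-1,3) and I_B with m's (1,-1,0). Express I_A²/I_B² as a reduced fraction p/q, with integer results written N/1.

14/5

Same 4,1,5: normalisation and zero-m 3j drop out of the ratio.
A: Δ: 0! 8! 2! / 11! → 1/495; sum: t=0:+1/2880 = 1/2880; 3j²(4 1 5; -2 -1 3) = Δ·Π!·Σ² = 28/495  (sign +1)
B: Δ: 0! 8! 2! / 11! → 1/495; sum: t=0:+1/1440 = 1/1440; 3j²(4 1 5; 1 -1 0) = Δ·Π!·Σ² = 2/99  (sign -1)
I_A²/I_B² = (28/495)/(2/99) = 14/5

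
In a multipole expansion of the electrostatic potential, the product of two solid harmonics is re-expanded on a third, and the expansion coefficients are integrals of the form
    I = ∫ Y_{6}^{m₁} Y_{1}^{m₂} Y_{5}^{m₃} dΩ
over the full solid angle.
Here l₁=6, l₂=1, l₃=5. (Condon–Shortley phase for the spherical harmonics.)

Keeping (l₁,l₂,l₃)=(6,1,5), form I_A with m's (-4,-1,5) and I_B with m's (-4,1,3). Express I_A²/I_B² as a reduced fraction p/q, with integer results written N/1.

1/45

l's match ⇒ only the (l;m) 3-j factors differ between A and B.
A: triangle coeff Δ(6,1,5) = 1/858; Σ_t [0,0]: t=0:+1/7257600 = 1/7257600; (3j)²=1/858 [(6 1 5; -4 -1 5)], sign=+1
B: triangle coeff Δ(6,1,5) = 1/858; Σ_t [2,2]: t=2:+1/161280 = 1/161280; (3j)²=15/286 [(6 1 5; -4 1 3)], sign=+1
I_A²/I_B² = (1/858)/(15/286) = 1/45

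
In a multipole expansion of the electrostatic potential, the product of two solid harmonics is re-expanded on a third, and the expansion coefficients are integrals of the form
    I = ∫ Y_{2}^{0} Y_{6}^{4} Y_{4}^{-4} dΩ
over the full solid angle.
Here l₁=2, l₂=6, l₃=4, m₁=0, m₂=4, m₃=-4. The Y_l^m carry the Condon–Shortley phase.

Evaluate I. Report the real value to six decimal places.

Checks pass: Σm=0; 12 even; l₃=4∈[4,8].
(2·2+1)(2·6+1)(2·4+1) = 585
Δ: 4! 0! 8! / 13! → 1/6435
sum: t=2:+1/2304 = 1/2304
3j²(2 6 4; 0 0 0) = Δ·Π!·Σ² = 5/143  (sign +1)
sum: t=2:+1/161280 = 1/161280
3j²(2 6 4; 0 4 -4) = Δ·Π!·Σ² = 1/143  (sign +1)
combine: 4πI² = 585·5/143·1/143 = 225/1573
take √, sign +1: I = 0.10668957

0.106690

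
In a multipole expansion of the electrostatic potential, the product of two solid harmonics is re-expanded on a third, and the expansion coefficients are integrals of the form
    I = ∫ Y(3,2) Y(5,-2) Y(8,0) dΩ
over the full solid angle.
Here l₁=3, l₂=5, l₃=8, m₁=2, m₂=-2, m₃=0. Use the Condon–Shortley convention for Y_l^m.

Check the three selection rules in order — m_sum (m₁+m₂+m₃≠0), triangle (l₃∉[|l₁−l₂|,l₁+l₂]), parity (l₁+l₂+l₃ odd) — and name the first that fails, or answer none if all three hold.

m₁+m₂+m₃ = 2 − 2 + 0 = 0  ✓
triangle: |3−5|=2 ≤ l₃=8 ≤ 3+5=8  ✓
parity: l₁+l₂+l₃ = 16 is even  ✓

none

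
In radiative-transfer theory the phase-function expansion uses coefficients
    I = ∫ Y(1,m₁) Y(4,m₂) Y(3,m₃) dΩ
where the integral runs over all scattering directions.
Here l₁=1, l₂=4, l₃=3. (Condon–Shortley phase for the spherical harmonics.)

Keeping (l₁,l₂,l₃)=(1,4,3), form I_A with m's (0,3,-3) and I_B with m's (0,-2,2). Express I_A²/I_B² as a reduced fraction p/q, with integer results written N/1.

Shared (l₁,l₂,l₃)=(1,4,3): N and (l;000)² cancel in I_A²/I_B².
A: Δ = 2!·0!·6!/9! = 1/252; Racah Σ t=1..1: t=1:−1/720 = -1/720; ⇒ 3j(1 4 3; 0 3 -3)² = 1/36, sgn -1
B: Δ = 2!·0!·6!/9! = 1/252; Racah Σ t=1..1: t=1:−1/120 = -1/120; ⇒ 3j(1 4 3; 0 -2 2)² = 1/21, sgn +1
I_A²/I_B² = (1/36)/(1/21) = 7/12

7/12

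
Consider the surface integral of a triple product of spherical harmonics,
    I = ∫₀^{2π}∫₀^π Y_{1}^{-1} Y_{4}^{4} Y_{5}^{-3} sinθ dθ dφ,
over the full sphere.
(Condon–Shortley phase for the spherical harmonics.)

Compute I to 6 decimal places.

m-sum 0 ✓  L=10 even ✓  3≤5≤5 ✓
Π(2lᵢ+1) = 3×9×11 = 297
triangle coeff Δ(1,4,5) = 1/495
Σ_t [0,0]: t=0:+1/576 = 1/576
(3j)²=5/99 [(1 4 5; 0 0 0)], sign=-1
Σ_t [0,0]: t=0:+1/80640 = 1/80640
(3j)²=1/495 [(1 4 5; -1 4 -3)], sign=+1
⇒ 4πI² = 1/33
I = (-1)√(1/33/(4π)) = -0.04910640

-0.049106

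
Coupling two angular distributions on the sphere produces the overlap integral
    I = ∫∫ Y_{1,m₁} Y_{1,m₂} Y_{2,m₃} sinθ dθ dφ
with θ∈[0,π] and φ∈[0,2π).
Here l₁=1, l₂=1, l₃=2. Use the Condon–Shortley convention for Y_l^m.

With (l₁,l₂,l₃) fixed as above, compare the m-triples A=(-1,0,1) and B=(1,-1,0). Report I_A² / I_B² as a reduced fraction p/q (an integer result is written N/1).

Same 1,1,2: normalisation and zero-m 3j drop out of the ratio.
A: Δ: 0! 2! 2! / 5! → 1/30; sum: t=0:+1/2 = 1/2; 3j²(1 1 2; -1 0 1) = Δ·Π!·Σ² = 1/10  (sign -1)
B: Δ: 0! 2! 2! / 5! → 1/30; sum: t=0:+1/4 = 1/4; 3j²(1 1 2; 1 -1 0) = Δ·Π!·Σ² = 1/30  (sign +1)
I_A²/I_B² = (1/10)/(1/30) = 3/1

3/1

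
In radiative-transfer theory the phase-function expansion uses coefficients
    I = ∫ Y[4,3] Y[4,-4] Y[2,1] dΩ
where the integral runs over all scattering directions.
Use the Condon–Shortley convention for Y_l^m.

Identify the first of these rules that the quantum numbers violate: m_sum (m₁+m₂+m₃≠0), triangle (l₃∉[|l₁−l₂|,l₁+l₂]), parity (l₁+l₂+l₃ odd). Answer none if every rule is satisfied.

Σmᵢ = 0  ✓
l₃∈[|l₁−l₂|,l₁+l₂]=[0,8], have l₃=2  ✓
Σlᵢ = 10 ⇒ even  ✓

none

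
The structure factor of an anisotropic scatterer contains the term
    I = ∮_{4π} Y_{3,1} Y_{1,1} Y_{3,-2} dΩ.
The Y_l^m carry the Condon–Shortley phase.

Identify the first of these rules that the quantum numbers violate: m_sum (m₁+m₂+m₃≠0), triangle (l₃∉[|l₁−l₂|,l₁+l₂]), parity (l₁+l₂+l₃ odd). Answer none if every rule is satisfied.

parity

Σmᵢ = 0  ✓
l₃∈[|l₁−l₂|,l₁+l₂]=[2,4], have l₃=3  ✓
Σlᵢ = 7 ⇒ odd  ✗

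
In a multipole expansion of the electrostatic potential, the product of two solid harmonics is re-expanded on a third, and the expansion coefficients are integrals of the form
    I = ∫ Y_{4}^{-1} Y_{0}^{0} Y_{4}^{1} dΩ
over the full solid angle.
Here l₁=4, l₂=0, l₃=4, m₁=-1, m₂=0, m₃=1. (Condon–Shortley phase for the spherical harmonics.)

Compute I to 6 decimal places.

Checks pass: Σm=0; 8 even; l₃=4∈[4,4].
(2·4+1)(2·0+1)(2·4+1) = 81
Δ: 0! 8! 0! / 9! → 1/9
sum: t=0:+1/576 = 1/576
3j²(4 0 4; 0 0 0) = Δ·Π!·Σ² = 1/9  (sign +1)
sum: t=0:+1/720 = 1/720
3j²(4 0 4; -1 0 1) = Δ·Π!·Σ² = 1/9  (sign -1)
combine: 4πI² = 81·1/9·1/9 = 1/1
take √, sign -1: I = -0.28209479

-0.282095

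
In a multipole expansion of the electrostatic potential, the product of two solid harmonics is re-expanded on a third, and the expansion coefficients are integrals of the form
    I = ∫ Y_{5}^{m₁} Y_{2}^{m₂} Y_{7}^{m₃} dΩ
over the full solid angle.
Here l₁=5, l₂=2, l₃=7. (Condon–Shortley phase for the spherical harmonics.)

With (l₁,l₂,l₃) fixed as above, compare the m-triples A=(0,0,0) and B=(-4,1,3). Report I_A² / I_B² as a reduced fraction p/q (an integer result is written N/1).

441/40

Shared (l₁,l₂,l₃)=(5,2,7): N and (l;000)² cancel in I_A²/I_B².
A: Δ = 0!·10!·4!/15! = 1/15015; Racah Σ t=0..0: t=0:+1/57600 = 1/57600; ⇒ 3j(5 2 7; 0 0 0)² = 21/715, sgn -1
B: Δ = 0!·10!·4!/15! = 1/15015; Racah Σ t=0..0: t=0:+1/2177280 = 1/2177280; ⇒ 3j(5 2 7; -4 1 3)² = 8/3003, sgn +1
I_A²/I_B² = (21/715)/(8/3003) = 441/40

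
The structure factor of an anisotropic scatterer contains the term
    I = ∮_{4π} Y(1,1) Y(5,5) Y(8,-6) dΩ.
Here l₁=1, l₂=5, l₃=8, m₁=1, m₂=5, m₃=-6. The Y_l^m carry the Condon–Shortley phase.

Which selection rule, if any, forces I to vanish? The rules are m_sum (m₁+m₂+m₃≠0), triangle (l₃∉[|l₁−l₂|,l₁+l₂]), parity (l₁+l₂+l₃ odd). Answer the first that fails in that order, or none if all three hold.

triangle

azimuthal sum: 1 + 5 − 6 = 0  ✓
4 ≤ 8 ≤ 6 (triangle on l)  ✗
L = 1 + 5 + 8 = 14 (even)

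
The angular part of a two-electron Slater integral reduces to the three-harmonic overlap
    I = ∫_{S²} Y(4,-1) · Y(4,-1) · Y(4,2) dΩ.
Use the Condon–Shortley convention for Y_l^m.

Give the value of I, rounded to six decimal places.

0.144370

Rules hold: Σm=0, L=12 even, 0≤4≤8.
N = 9·9·9 = 729
Δ = 4!·4!·4!/13! = 1/450450
Racah Σ t=0..4: t=0:+1/13824 t=1:−1/216 t=2:+1/64 t=3:−1/216 t=4:+1/13824 = 5/768
⇒ 3j(4 4 4; 0 0 0)² = 18/1001, sgn +1
Racah Σ t=1..3: t=1:−1/576 t=2:+1/144 t=3:−1/576 = 1/288
⇒ 3j(4 4 4; -1 -1 2)² = 20/1001, sgn +1
4πI² = N·(3j₀)²·(3jₘ)² = 262440/1002001
I = +1·√(0.261916/4π) = 0.14436968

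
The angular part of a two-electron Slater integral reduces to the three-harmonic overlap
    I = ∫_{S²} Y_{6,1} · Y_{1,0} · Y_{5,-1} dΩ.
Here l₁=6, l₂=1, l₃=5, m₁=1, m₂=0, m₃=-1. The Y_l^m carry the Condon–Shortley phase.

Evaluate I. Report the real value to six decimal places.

m-sum 0 ✓  L=12 even ✓  5≤5≤7 ✓
Π(2lᵢ+1) = 13×3×11 = 429
triangle coeff Δ(6,1,5) = 1/858
Σ_t [1,1]: t=1:−1/14400 = -1/14400
(3j)²=6/143 [(6 1 5; 0 0 0)], sign=+1
Σ_t [1,1]: t=1:−1/17280 = -1/17280
(3j)²=35/858 [(6 1 5; 1 0 -1)], sign=-1
⇒ 4πI² = 105/143
I = (-1)√(105/143/(4π)) = -0.24172507

-0.241725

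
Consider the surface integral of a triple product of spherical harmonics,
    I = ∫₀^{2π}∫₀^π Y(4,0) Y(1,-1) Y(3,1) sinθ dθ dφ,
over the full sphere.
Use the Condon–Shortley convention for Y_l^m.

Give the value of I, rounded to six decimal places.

Checks pass: Σm=0; 8 even; l₃=3∈[3,5].
(2·4+1)(2·1+1)(2·3+1) = 189
Δ: 2! 6! 0! / 9! → 1/252
sum: t=1:−1/36 = -1/36
3j²(4 1 3; 0 0 0) = Δ·Π!·Σ² = 4/63  (sign +1)
sum: t=0:+1/96 = 1/96
3j²(4 1 3; 0 -1 1) = Δ·Π!·Σ² = 1/42  (sign +1)
combine: 4πI² = 189·4/63·1/42 = 2/7
take √, sign +1: I = 0.15078601

0.150786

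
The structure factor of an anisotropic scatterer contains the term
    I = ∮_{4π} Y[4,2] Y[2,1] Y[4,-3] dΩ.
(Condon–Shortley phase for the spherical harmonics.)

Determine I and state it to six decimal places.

-0.187702

Checks pass: Σm=0; 10 even; l₃=4∈[2,6].
(2·4+1)(2·2+1)(2·4+1) = 405
Δ: 2! 6! 2! / 11! → 1/13860
sum: t=0:+1/192 t=1:−1/36 t=2:+1/192 = -5/288
3j²(4 2 4; 0 0 0) = Δ·Π!·Σ² = 20/693  (sign -1)
sum: t=1:−1/240 t=2:+1/1440 = -1/288
3j²(4 2 4; 2 1 -3) = Δ·Π!·Σ² = 5/132  (sign +1)
combine: 4πI² = 405·20/693·5/132 = 375/847
take √, sign -1: I = -0.18770204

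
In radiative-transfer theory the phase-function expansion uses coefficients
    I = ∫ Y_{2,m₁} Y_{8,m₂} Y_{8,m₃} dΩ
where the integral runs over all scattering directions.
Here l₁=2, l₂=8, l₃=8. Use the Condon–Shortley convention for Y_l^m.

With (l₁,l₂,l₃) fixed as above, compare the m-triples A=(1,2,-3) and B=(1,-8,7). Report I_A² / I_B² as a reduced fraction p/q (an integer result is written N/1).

l's match ⇒ only the (l;m) 3-j factors differ between A and B.
A: triangle coeff Δ(2,8,8) = 1/348840; Σ_t [0,1]: t=0:+1/174182400 t=1:−1/87091200 = -1/174182400; (3j)²=55/7752 [(2 8 8; 1 2 -3)], sign=+1
B: triangle coeff Δ(2,8,8) = 1/348840; Σ_t [0,0]: t=0:+1/174356582400 = 1/174356582400; (3j)²=5/323 [(2 8 8; 1 -8 7)], sign=-1
I_A²/I_B² = (55/7752)/(5/323) = 11/24

11/24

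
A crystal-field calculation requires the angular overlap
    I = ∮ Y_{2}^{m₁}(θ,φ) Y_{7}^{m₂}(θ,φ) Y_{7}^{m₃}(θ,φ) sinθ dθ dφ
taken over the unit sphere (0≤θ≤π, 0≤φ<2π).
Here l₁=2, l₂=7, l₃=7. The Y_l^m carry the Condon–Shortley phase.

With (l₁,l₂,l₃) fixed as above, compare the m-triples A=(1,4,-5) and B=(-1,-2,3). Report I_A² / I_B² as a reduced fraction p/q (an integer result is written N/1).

1458/625

Same 2,7,7: normalisation and zero-m 3j drop out of the ratio.
A: Δ: 2! 2! 12! / 17! → 1/185640; sum: t=0:+1/79833600 t=1:−1/14515200 = -1/17740800; 3j²(2 7 7; 1 4 -5) = Δ·Π!·Σ² = 729/30940  (sign -1)
B: Δ: 2! 2! 12! / 17! → 1/185640; sum: t=1:−1/1935360 t=2:+1/4354560 = -1/3483648; 3j²(2 7 7; -1 -2 3) = Δ·Π!·Σ² = 125/12376  (sign -1)
I_A²/I_B² = (729/30940)/(125/12376) = 1458/625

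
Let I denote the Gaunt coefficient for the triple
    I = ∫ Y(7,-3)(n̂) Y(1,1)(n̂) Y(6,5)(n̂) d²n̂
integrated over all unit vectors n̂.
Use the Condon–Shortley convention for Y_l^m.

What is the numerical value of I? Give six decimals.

0.000000

Σmᵢ = 3 ≠ 0, so the φ-integral vanishes; I = 0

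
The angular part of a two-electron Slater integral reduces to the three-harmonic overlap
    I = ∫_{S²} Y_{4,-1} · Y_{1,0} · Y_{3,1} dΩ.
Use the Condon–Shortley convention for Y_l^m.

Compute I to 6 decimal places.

-0.238414

Checks pass: Σm=0; 8 even; l₃=3∈[3,5].
(2·4+1)(2·1+1)(2·3+1) = 189
Δ: 2! 6! 0! / 9! → 1/252
sum: t=1:−1/36 = -1/36
3j²(4 1 3; 0 0 0) = Δ·Π!·Σ² = 4/63  (sign +1)
sum: t=1:−1/48 = -1/48
3j²(4 1 3; -1 0 1) = Δ·Π!·Σ² = 5/84  (sign -1)
combine: 4πI² = 189·4/63·5/84 = 5/7
take √, sign -1: I = -0.23841361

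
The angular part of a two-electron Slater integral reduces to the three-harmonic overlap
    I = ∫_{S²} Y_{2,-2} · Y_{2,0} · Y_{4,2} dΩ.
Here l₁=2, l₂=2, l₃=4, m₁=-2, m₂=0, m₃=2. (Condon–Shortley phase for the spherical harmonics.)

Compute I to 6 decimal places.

Rules hold: Σm=0, L=8 even, 0≤4≤4.
N = 5·5·9 = 225
Δ = 0!·4!·4!/9! = 1/630
Racah Σ t=0..0: t=0:+1/16 = 1/16
⇒ 3j(2 2 4; 0 0 0)² = 2/35, sgn +1
Racah Σ t=0..0: t=0:+1/96 = 1/96
⇒ 3j(2 2 4; -2 0 2)² = 1/42, sgn +1
4πI² = N·(3j₀)²·(3jₘ)² = 15/49
I = +1·√(0.306122/4π) = 0.15607835

0.156078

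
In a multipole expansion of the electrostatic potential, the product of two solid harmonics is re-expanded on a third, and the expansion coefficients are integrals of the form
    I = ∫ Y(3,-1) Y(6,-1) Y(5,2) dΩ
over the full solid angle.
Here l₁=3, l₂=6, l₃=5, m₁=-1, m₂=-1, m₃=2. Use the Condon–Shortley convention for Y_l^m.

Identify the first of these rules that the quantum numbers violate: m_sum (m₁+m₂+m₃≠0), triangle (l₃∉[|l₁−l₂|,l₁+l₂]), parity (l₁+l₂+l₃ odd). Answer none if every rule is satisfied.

none

m₁+m₂+m₃ = -1 − 1 + 2 = 0  ✓
triangle: |3−6|=3 ≤ l₃=5 ≤ 3+6=9  ✓
parity: l₁+l₂+l₃ = 14 is even  ✓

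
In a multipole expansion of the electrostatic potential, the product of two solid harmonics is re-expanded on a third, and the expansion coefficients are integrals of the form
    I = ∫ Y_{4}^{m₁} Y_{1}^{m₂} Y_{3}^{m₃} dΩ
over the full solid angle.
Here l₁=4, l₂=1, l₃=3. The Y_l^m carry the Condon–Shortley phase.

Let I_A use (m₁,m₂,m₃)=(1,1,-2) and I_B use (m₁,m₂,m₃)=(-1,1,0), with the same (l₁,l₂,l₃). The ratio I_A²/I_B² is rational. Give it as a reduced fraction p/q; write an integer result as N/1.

l's match ⇒ only the (l;m) 3-j factors differ between A and B.
A: triangle coeff Δ(4,1,3) = 1/252; Σ_t [2,2]: t=2:+1/240 = 1/240; (3j)²=1/84 [(4 1 3; 1 1 -2)], sign=-1
B: triangle coeff Δ(4,1,3) = 1/252; Σ_t [2,2]: t=2:+1/72 = 1/72; (3j)²=5/126 [(4 1 3; -1 1 0)], sign=-1
I_A²/I_B² = (1/84)/(5/126) = 3/10

3/10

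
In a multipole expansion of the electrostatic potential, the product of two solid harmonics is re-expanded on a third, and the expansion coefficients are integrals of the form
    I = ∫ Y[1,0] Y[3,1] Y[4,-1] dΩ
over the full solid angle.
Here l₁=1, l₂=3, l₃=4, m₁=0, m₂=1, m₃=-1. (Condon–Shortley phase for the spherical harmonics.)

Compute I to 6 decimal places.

-0.238414

Rules hold: Σm=0, L=8 even, 2≤4≤4.
N = 3·7·9 = 189
Δ = 0!·2!·6!/9! = 1/252
Racah Σ t=0..0: t=0:+1/36 = 1/36
⇒ 3j(1 3 4; 0 0 0)² = 4/63, sgn +1
Racah Σ t=0..0: t=0:+1/48 = 1/48
⇒ 3j(1 3 4; 0 1 -1)² = 5/84, sgn -1
4πI² = N·(3j₀)²·(3jₘ)² = 5/7
I = -1·√(0.714286/4π) = -0.23841361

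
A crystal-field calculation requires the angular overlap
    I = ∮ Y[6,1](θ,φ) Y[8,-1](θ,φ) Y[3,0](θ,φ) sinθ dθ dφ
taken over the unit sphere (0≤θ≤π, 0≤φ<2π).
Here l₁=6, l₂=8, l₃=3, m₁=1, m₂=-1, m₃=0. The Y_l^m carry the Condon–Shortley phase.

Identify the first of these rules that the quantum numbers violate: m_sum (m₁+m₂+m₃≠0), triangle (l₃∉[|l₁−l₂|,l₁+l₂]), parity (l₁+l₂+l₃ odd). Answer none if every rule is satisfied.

Σmᵢ = 0  ✓
l₃∈[|l₁−l₂|,l₁+l₂]=[2,14], have l₃=3  ✓
Σlᵢ = 17 ⇒ odd  ✗

parity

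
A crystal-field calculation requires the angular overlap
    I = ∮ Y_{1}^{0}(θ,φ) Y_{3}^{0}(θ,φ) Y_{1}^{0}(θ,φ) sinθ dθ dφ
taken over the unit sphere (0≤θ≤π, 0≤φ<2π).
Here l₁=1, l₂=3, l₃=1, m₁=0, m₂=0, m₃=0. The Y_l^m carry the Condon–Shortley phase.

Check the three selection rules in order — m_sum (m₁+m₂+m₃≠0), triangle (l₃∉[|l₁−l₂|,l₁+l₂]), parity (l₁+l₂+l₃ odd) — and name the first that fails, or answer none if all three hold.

azimuthal sum: 0 + 0 + 0 = 0  ✓
2 ≤ 1 ≤ 4 (triangle on l)  ✗
L = 1 + 3 + 1 = 5 (odd)

triangle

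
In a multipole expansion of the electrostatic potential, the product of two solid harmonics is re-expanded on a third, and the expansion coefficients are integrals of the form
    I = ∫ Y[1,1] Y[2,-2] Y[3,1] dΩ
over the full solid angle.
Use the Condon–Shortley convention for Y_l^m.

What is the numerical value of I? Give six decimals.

-0.082589

Checks pass: Σm=0; 6 even; l₃=3∈[1,3].
(2·1+1)(2·2+1)(2·3+1) = 105
Δ: 0! 2! 4! / 7! → 1/105
sum: t=0:+1/4 = 1/4
3j²(1 2 3; 0 0 0) = Δ·Π!·Σ² = 3/35  (sign -1)
sum: t=0:+1/48 = 1/48
3j²(1 2 3; 1 -2 1) = Δ·Π!·Σ² = 1/105  (sign +1)
combine: 4πI² = 105·3/35·1/105 = 3/35
take √, sign -1: I = -0.08258890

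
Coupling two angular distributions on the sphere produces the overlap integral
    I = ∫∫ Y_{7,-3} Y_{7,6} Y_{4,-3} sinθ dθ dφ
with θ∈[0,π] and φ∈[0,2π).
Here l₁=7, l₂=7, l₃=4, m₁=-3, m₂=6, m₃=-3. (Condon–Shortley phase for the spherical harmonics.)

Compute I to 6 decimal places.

-0.148484

Checks pass: Σm=0; 18 even; l₃=4∈[0,14].
(2·7+1)(2·7+1)(2·4+1) = 2025
Δ: 10! 4! 4! / 19! → 1/58198140
sum: t=3:−1/17418240 t=4:+1/622080 t=5:−1/230400 t=6:+1/622080 t=7:−1/17418240 = -1/806400
3j²(7 7 4; 0 0 0) = Δ·Π!·Σ² = 2268/230945  (sign -1)
sum: t=9:−1/52254720 t=10:+1/522547200 = -1/58060800
3j²(7 7 4; -3 6 -3) = Δ·Π!·Σ² = 9/646  (sign +1)
combine: 4πI² = 2025·2268/230945·9/646 = 4133430/14919047
take √, sign -1: I = -0.14848406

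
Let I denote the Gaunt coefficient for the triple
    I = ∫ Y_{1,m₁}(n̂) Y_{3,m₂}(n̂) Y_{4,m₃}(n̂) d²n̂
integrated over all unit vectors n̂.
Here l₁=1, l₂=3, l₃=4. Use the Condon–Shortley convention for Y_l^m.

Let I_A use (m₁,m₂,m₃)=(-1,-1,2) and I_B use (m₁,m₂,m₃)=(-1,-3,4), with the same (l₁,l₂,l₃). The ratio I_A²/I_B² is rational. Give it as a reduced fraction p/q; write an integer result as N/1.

l's match ⇒ only the (l;m) 3-j factors differ between A and B.
A: triangle coeff Δ(1,3,4) = 1/252; Σ_t [0,0]: t=0:+1/96 = 1/96; (3j)²=5/84 [(1 3 4; -1 -1 2)], sign=+1
B: triangle coeff Δ(1,3,4) = 1/252; Σ_t [0,0]: t=0:+1/1440 = 1/1440; (3j)²=1/9 [(1 3 4; -1 -3 4)], sign=+1
I_A²/I_B² = (5/84)/(1/9) = 15/28

15/28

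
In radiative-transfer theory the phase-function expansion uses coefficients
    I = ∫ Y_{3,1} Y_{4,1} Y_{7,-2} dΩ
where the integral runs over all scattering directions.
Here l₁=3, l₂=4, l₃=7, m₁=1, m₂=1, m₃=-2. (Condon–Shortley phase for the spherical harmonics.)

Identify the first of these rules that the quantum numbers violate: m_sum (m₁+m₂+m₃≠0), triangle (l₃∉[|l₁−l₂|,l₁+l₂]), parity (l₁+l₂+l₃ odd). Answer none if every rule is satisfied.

m₁+m₂+m₃ = 1 + 1 − 2 = 0  ✓
triangle: |3−4|=1 ≤ l₃=7 ≤ 3+4=7  ✓
parity: l₁+l₂+l₃ = 14 is even  ✓

none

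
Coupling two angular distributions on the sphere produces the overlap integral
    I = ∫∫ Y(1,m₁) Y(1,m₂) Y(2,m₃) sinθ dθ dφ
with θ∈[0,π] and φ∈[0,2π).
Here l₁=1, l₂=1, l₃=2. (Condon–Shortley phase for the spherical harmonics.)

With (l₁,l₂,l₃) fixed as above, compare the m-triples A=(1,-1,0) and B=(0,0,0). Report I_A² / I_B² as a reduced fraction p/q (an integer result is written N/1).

1/4

Shared (l₁,l₂,l₃)=(1,1,2): N and (l;000)² cancel in I_A²/I_B².
A: Δ = 0!·2!·2!/5! = 1/30; Racah Σ t=0..0: t=0:+1/4 = 1/4; ⇒ 3j(1 1 2; 1 -1 0)² = 1/30, sgn +1
B: Δ = 0!·2!·2!/5! = 1/30; Racah Σ t=0..0: t=0:+1/1 = 1/1; ⇒ 3j(1 1 2; 0 0 0)² = 2/15, sgn +1
I_A²/I_B² = (1/30)/(2/15) = 1/4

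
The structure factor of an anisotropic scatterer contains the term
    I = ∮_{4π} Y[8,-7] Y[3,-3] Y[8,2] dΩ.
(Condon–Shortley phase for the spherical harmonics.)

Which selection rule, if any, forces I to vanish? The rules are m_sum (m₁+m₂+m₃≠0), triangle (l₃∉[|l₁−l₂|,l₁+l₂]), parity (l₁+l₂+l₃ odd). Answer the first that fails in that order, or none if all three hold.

m_sum

m₁+m₂+m₃ = -7 − 3 + 2 = -8  ✗
triangle: |8−3|=5 ≤ l₃=8 ≤ 8+3=11
parity: l₁+l₂+l₃ = 19 is odd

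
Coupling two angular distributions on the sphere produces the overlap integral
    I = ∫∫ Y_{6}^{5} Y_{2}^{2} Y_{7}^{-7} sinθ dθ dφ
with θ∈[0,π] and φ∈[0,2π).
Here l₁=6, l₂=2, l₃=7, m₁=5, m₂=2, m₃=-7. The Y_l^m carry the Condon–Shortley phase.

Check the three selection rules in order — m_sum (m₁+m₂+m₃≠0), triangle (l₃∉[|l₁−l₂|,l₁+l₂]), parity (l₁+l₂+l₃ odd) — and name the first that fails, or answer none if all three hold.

parity

m₁+m₂+m₃ = 5 + 2 − 7 = 0  ✓
triangle: |6−2|=4 ≤ l₃=7 ≤ 6+2=8  ✓
parity: l₁+l₂+l₃ = 15 is odd  ✗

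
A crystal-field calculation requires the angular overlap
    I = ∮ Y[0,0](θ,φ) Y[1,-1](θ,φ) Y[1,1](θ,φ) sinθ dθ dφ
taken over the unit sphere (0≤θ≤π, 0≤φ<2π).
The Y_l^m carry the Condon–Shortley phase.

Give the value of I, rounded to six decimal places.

-0.282095

Rules hold: Σm=0, L=2 even, 1≤1≤1.
N = 1·3·3 = 9
Δ = 0!·0!·2!/3! = 1/3
Racah Σ t=0..0: t=0:+1/1 = 1/1
⇒ 3j(0 1 1; 0 0 0)² = 1/3, sgn -1
Racah Σ t=0..0: t=0:+1/2 = 1/2
⇒ 3j(0 1 1; 0 -1 1)² = 1/3, sgn +1
4πI² = N·(3j₀)²·(3jₘ)² = 1/1
I = -1·√(1/4π) = -0.28209479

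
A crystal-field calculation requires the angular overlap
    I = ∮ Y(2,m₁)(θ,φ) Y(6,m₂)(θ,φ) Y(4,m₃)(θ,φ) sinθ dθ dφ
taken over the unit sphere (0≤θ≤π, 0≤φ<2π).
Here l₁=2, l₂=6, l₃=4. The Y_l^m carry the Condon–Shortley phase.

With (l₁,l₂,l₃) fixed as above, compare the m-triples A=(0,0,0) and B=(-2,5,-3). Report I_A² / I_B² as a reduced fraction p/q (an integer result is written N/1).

15/22

Same 2,6,4: normalisation and zero-m 3j drop out of the ratio.
A: Δ: 4! 0! 8! / 13! → 1/6435; sum: t=2:+1/2304 = 1/2304; 3j²(2 6 4; 0 0 0) = Δ·Π!·Σ² = 5/143  (sign +1)
B: Δ: 4! 0! 8! / 13! → 1/6435; sum: t=4:+1/120960 = 1/120960; 3j²(2 6 4; -2 5 -3) = Δ·Π!·Σ² = 2/39  (sign -1)
I_A²/I_B² = (5/143)/(2/39) = 15/22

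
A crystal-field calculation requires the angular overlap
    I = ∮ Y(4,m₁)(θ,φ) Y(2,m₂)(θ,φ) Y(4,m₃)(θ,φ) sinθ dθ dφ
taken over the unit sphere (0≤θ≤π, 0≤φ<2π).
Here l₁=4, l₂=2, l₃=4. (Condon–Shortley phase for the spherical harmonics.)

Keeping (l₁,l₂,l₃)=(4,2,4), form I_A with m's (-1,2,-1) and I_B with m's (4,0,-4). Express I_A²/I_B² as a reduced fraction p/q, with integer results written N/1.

75/98

Same 4,2,4: normalisation and zero-m 3j drop out of the ratio.
A: Δ: 2! 6! 2! / 11! → 1/13860; sum: t=2:+1/144 = 1/144; 3j²(4 2 4; -1 2 -1) = Δ·Π!·Σ² = 10/231  (sign -1)
B: Δ: 2! 6! 2! / 11! → 1/13860; sum: t=0:+1/2880 = 1/2880; 3j²(4 2 4; 4 0 -4) = Δ·Π!·Σ² = 28/495  (sign +1)
I_A²/I_B² = (10/231)/(28/495) = 75/98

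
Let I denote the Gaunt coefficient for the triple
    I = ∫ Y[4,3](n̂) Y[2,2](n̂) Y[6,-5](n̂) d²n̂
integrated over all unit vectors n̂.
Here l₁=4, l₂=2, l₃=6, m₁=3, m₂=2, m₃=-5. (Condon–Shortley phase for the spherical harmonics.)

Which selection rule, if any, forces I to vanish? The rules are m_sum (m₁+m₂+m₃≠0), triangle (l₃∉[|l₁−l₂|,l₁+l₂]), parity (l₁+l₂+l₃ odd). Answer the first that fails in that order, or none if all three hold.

m₁+m₂+m₃ = 3 + 2 − 5 = 0  ✓
triangle: |4−2|=2 ≤ l₃=6 ≤ 4+2=6  ✓
parity: l₁+l₂+l₃ = 12 is even  ✓

none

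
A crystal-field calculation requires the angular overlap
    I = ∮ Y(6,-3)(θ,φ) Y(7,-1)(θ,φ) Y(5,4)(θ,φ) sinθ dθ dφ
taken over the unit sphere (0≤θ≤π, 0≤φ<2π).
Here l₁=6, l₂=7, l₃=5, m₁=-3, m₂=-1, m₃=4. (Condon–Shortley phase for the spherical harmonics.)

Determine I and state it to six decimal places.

Rules hold: Σm=0, L=18 even, 1≤5≤13.
N = 13·15·11 = 2145
Δ = 8!·4!·6!/19! = 1/174594420
Racah Σ t=2..6: t=2:+1/4147200 t=3:−1/207360 t=4:+1/82944 t=5:−1/207360 t=6:+1/4147200 = 1/345600
⇒ 3j(6 7 5; 0 0 0)² = 420/46189, sgn -1
Racah Σ t=5..6: t=5:−1/2073600 t=6:+1/6220800 = -1/3110400
⇒ 3j(6 7 5; -3 -1 4)² = 3136/230945, sgn +1
4πI² = N·(3j₀)²·(3jₘ)² = 3951360/14919047
I = -1·√(0.264853/4π) = -0.14517700

-0.145177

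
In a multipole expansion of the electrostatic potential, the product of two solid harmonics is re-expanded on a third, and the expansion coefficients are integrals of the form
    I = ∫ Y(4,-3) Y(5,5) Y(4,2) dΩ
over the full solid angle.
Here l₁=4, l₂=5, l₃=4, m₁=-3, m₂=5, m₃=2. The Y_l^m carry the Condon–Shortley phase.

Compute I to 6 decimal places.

m-sum = -3 + 5 + 2 = 4 ≠ 0 ⇒ I = 0

0.000000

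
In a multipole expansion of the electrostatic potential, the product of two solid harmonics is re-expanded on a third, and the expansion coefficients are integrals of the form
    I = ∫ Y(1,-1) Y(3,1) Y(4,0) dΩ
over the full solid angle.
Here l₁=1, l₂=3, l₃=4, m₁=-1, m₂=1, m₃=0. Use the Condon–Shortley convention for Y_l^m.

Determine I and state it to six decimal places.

m-sum 0 ✓  L=8 even ✓  2≤4≤4 ✓
Π(2lᵢ+1) = 3×7×9 = 189
triangle coeff Δ(1,3,4) = 1/252
Σ_t [0,0]: t=0:+1/36 = 1/36
(3j)²=4/63 [(1 3 4; 0 0 0)], sign=+1
Σ_t [0,0]: t=0:+1/96 = 1/96
(3j)²=1/42 [(1 3 4; -1 1 0)], sign=+1
⇒ 4πI² = 2/7
I = (+1)√(2/7/(4π)) = 0.15078601

0.150786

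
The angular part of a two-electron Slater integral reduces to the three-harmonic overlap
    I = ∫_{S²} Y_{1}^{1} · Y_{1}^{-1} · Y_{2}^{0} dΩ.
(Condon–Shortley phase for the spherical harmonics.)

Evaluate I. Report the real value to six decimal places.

Checks pass: Σm=0; 4 even; l₃=2∈[0,2].
(2·1+1)(2·1+1)(2·2+1) = 45
Δ: 0! 2! 2! / 5! → 1/30
sum: t=0:+1/1 = 1/1
3j²(1 1 2; 0 0 0) = Δ·Π!·Σ² = 2/15  (sign +1)
sum: t=0:+1/4 = 1/4
3j²(1 1 2; 1 -1 0) = Δ·Π!·Σ² = 1/30  (sign +1)
combine: 4πI² = 45·2/15·1/30 = 1/5
take √, sign +1: I = 0.12615663

0.126157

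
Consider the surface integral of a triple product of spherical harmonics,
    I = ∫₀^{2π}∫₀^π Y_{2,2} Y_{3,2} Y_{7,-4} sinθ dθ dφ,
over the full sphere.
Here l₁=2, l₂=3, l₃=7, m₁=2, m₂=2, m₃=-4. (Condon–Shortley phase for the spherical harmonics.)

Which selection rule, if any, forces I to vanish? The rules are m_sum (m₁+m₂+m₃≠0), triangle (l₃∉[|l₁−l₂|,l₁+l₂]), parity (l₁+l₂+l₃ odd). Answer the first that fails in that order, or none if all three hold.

triangle

azimuthal sum: 2 + 2 − 4 = 0  ✓
1 ≤ 7 ≤ 5 (triangle on l)  ✗
L = 2 + 3 + 7 = 12 (even)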